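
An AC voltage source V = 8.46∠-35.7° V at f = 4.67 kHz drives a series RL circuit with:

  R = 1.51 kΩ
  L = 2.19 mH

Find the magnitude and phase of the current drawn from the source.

Step 1 — Angular frequency: ω = 2π·f = 2π·4670 = 2.934e+04 rad/s.
Step 2 — Component impedances:
  R: Z = R = 1510 Ω
  L: Z = jωL = j·2.934e+04·0.00219 = 0 + j64.26 Ω
Step 3 — Series combination: Z_total = R + L = 1510 + j64.26 Ω = 1511∠2.4° Ω.
Step 4 — Source phasor: V = 8.46∠-35.7° V = 6.87 - j4.937 V.
Step 5 — Ohm's law: I = V / Z_total = (6.87 - j4.937) / (1510 + j64.26) = 0.004403 - j0.003457 A.
Step 6 — Convert to polar: |I| = 0.005598 A, ∠I = -38.1°.

I = 0.005598∠-38.1° A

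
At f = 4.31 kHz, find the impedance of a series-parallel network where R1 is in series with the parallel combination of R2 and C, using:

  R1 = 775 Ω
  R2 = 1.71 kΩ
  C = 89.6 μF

Step 1 — Angular frequency: ω = 2π·f = 2π·4310 = 2.708e+04 rad/s.
Step 2 — Component impedances:
  R1: Z = R = 775 Ω
  R2: Z = R = 1710 Ω
  C: Z = 1/(jωC) = -j/(ω·C) = 0 - j0.4121 Ω
Step 3 — Parallel branch: R2 || C = 1/(1/R2 + 1/C) = 9.933e-05 - j0.4121 Ω.
Step 4 — Series with R1: Z_total = R1 + (R2 || C) = 775 - j0.4121 Ω = 775∠-0.0° Ω.

Z = 775 - j0.4121 Ω = 775∠-0.0° Ω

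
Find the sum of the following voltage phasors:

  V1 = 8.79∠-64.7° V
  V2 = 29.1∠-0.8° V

Step 1 — Convert each phasor to rectangular form:
  V1 = 8.79·(cos(-64.7°) + j·sin(-64.7°)) = 3.756 - j7.947 V
  V2 = 29.1·(cos(-0.8°) + j·sin(-0.8°)) = 29.1 - j0.4063 V
Step 2 — Sum components: V_total = 32.85 - j8.353 V.
Step 3 — Convert to polar: |V_total| = 33.9 V, ∠V_total = -14.3°.

V_total = 33.9∠-14.3° V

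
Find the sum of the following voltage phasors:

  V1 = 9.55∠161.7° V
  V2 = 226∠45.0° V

Step 1 — Convert each phasor to rectangular form:
  V1 = 9.55·(cos(161.7°) + j·sin(161.7°)) = -9.067 + j2.999 V
  V2 = 226·(cos(45.0°) + j·sin(45.0°)) = 159.8 + j159.8 V
Step 2 — Sum components: V_total = 150.7 + j162.8 V.
Step 3 — Convert to polar: |V_total| = 221.9 V, ∠V_total = 47.2°.

V_total = 221.9∠47.2° V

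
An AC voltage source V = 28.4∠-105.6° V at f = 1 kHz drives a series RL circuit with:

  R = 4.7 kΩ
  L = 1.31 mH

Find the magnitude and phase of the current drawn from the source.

Step 1 — Angular frequency: ω = 2π·f = 2π·1000 = 6283 rad/s.
Step 2 — Component impedances:
  R: Z = R = 4700 Ω
  L: Z = jωL = j·6283·0.00131 = 0 + j8.231 Ω
Step 3 — Series combination: Z_total = R + L = 4700 + j8.231 Ω = 4700∠0.1° Ω.
Step 4 — Source phasor: V = 28.4∠-105.6° V = -7.637 - j27.35 V.
Step 5 — Ohm's law: I = V / Z_total = (-7.637 - j27.35) / (4700 + j8.231) = -0.001635 - j0.005817 A.
Step 6 — Convert to polar: |I| = 0.006043 A, ∠I = -105.7°.

I = 0.006043∠-105.7° A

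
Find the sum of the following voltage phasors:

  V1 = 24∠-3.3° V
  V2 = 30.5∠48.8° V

Step 1 — Convert each phasor to rectangular form:
  V1 = 24·(cos(-3.3°) + j·sin(-3.3°)) = 23.96 - j1.382 V
  V2 = 30.5·(cos(48.8°) + j·sin(48.8°)) = 20.09 + j22.95 V
Step 2 — Sum components: V_total = 44.05 + j21.57 V.
Step 3 — Convert to polar: |V_total| = 49.05 V, ∠V_total = 26.1°.

V_total = 49.05∠26.1° V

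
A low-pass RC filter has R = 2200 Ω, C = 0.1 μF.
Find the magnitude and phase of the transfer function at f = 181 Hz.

Step 1 — Angular frequency: ω = 2π·181 = 1137 rad/s.
Step 2 — Transfer function: H(jω) = 1/(1 + jωRC).
Step 3 — Denominator: 1 + jωRC = 1 + j·1137·2200·1e-07 = 1 + j0.2502.
Step 4 — H = 0.9411 - j0.2355.
Step 5 — Magnitude: |H| = 0.9701 (-0.3 dB); phase: φ = -14.0°.

|H| = 0.9701 (-0.3 dB), φ = -14.0°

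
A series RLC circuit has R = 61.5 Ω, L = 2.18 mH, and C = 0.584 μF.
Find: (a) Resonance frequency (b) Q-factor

Step 1 — Resonance condition Im(Z)=0 gives ω₀ = 1/√(LC).
Step 2 — ω₀ = 1/√(0.00218·5.84e-07) = 2.803e+04 rad/s.
Step 3 — f₀ = ω₀/(2π) = 4461 Hz.
Step 4 — Series Q: Q = ω₀L/R = 2.803e+04·0.00218/61.5 = 0.9935.

(a) f₀ = 4461 Hz  (b) Q = 0.9935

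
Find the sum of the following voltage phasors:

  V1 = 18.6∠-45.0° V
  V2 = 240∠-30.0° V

Step 1 — Convert each phasor to rectangular form:
  V1 = 18.6·(cos(-45.0°) + j·sin(-45.0°)) = 13.15 - j13.15 V
  V2 = 240·(cos(-30.0°) + j·sin(-30.0°)) = 207.8 - j120 V
Step 2 — Sum components: V_total = 221 - j133.2 V.
Step 3 — Convert to polar: |V_total| = 258 V, ∠V_total = -31.1°.

V_total = 258∠-31.1° V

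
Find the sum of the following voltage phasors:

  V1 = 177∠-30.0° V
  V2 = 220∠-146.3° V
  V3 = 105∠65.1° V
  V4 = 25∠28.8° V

Step 1 — Convert each phasor to rectangular form:
  V1 = 177·(cos(-30.0°) + j·sin(-30.0°)) = 153.3 - j88.5 V
  V2 = 220·(cos(-146.3°) + j·sin(-146.3°)) = -183 - j122.1 V
  V3 = 105·(cos(65.1°) + j·sin(65.1°)) = 44.21 + j95.24 V
  V4 = 25·(cos(28.8°) + j·sin(28.8°)) = 21.91 + j12.04 V
Step 2 — Sum components: V_total = 36.37 - j103.3 V.
Step 3 — Convert to polar: |V_total| = 109.5 V, ∠V_total = -70.6°.

V_total = 109.5∠-70.6° V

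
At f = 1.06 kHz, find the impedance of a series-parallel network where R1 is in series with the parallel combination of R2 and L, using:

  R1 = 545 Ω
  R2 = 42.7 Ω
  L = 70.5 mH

Step 1 — Angular frequency: ω = 2π·f = 2π·1060 = 6660 rad/s.
Step 2 — Component impedances:
  R1: Z = R = 545 Ω
  R2: Z = R = 42.7 Ω
  L: Z = jωL = j·6660·0.0705 = 0 + j469.5 Ω
Step 3 — Parallel branch: R2 || L = 1/(1/R2 + 1/L) = 42.35 + j3.851 Ω.
Step 4 — Series with R1: Z_total = R1 + (R2 || L) = 587.3 + j3.851 Ω = 587.4∠0.4° Ω.

Z = 587.3 + j3.851 Ω = 587.4∠0.4° Ω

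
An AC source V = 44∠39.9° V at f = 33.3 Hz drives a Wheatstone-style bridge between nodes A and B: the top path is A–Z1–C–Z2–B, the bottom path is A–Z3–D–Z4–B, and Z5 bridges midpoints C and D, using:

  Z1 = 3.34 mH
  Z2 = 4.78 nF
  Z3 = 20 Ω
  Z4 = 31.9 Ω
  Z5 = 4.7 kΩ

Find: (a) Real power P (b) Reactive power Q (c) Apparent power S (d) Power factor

Step 1 — Angular frequency: ω = 2π·f = 2π·33.3 = 209.2 rad/s.
Step 2 — Component impedances:
  Z1: Z = jωL = j·209.2·0.00334 = 0 + j0.6988 Ω
  Z2: Z = 1/(jωC) = -j/(ω·C) = 0 - j9.999e+05 Ω
  Z3: Z = R = 20 Ω
  Z4: Z = R = 31.9 Ω
  Z5: Z = R = 4700 Ω
Step 3 — Bridge requires nodal analysis (the Z5 bridge couples midpoints C and D, so the two paths cannot be reduced to a simple series/parallel combination). Setting node B to ground and injecting 1 A at node A, the 3-node admittance system at A, C, D solves to V_A = Z_AB = 51.82 - j0.002673 Ω = 51.82∠-0.0° Ω.
Step 4 — Source phasor: V = 44∠39.9° V = 33.76 + j28.22 V.
Step 5 — Current: I = V / Z = 0.6514 + j0.5447 A = 0.8492∠39.9° A.
Step 6 — Complex power: S = V·I* = 37.36 - j0.001927 VA.
Step 7 — Real power: P = Re(S) = 37.36 W.
Step 8 — Reactive power: Q = Im(S) = -0.001927 VAR.
Step 9 — Apparent power: |S| = 37.36 VA.
Step 10 — Power factor: PF = P/|S| = 1 (leading).

(a) P = 37.36 W  (b) Q = -0.001927 VAR  (c) S = 37.36 VA  (d) PF = 1 (leading)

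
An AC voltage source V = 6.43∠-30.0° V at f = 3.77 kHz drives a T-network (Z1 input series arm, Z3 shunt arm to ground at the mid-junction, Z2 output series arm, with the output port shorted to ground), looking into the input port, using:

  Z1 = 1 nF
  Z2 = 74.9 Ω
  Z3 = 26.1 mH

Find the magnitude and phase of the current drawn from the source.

Step 1 — Angular frequency: ω = 2π·f = 2π·3770 = 2.369e+04 rad/s.
Step 2 — Component impedances:
  Z1: Z = 1/(jωC) = -j/(ω·C) = 0 - j4.222e+04 Ω
  Z2: Z = R = 74.9 Ω
  Z3: Z = jωL = j·2.369e+04·0.0261 = 0 + j618.2 Ω
Step 3 — With the output port shorted to ground, the output series arm Z2 runs from the junction to ground; the shunt arm Z3 also runs from the junction to ground. They appear in parallel: Z3 || Z2 = 73.82 + j8.943 Ω.
Step 4 — Series with input arm Z1: Z_in = Z1 + (Z3 || Z2) = 73.82 - j4.221e+04 Ω = 4.221e+04∠-89.9° Ω.
Step 5 — Source phasor: V = 6.43∠-30.0° V = 5.569 - j3.215 V.
Step 6 — Ohm's law: I = V / Z_total = (5.569 - j3.215) / (73.82 - j4.221e+04) = 7.64e-05 + j0.0001318 A.
Step 7 — Convert to polar: |I| = 0.0001523 A, ∠I = 59.9°.

I = 0.0001523∠59.9° A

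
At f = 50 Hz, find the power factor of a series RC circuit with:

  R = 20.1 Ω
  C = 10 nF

Step 1 — Angular frequency: ω = 2π·f = 2π·50 = 314.2 rad/s.
Step 2 — Component impedances:
  R: Z = R = 20.1 Ω
  C: Z = 1/(jωC) = -j/(ω·C) = 0 - j3.183e+05 Ω
Step 3 — Series combination: Z_total = R + C = 20.1 - j3.183e+05 Ω = 3.183e+05∠-90.0° Ω.
Step 4 — Power factor: PF = cos(φ) = Re(Z)/|Z| = 20.1/3.183e+05 = 6.315e-05.
Step 5 — Type: Im(Z) = -3.183e+05 ⇒ leading (phase φ = -90.0°).

PF = 6.315e-05 (leading, φ = -90.0°)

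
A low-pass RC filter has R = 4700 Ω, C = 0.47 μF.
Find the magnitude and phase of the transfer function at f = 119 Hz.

Step 1 — Angular frequency: ω = 2π·119 = 747.7 rad/s.
Step 2 — Transfer function: H(jω) = 1/(1 + jωRC).
Step 3 — Denominator: 1 + jωRC = 1 + j·747.7·4700·4.7e-07 = 1 + j1.652.
Step 4 — H = 0.2682 - j0.443.
Step 5 — Magnitude: |H| = 0.5179 (-5.7 dB); phase: φ = -58.8°.

|H| = 0.5179 (-5.7 dB), φ = -58.8°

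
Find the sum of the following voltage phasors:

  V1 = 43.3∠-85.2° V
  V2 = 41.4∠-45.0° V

Step 1 — Convert each phasor to rectangular form:
  V1 = 43.3·(cos(-85.2°) + j·sin(-85.2°)) = 3.623 - j43.15 V
  V2 = 41.4·(cos(-45.0°) + j·sin(-45.0°)) = 29.27 - j29.27 V
Step 2 — Sum components: V_total = 32.9 - j72.42 V.
Step 3 — Convert to polar: |V_total| = 79.54 V, ∠V_total = -65.6°.

V_total = 79.54∠-65.6° V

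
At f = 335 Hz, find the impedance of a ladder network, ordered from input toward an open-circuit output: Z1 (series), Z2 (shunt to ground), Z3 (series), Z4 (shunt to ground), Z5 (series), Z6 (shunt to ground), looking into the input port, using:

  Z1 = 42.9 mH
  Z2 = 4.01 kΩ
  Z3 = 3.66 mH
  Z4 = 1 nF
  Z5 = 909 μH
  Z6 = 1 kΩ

Step 1 — Angular frequency: ω = 2π·f = 2π·335 = 2105 rad/s.
Step 2 — Component impedances:
  Z1: Z = jωL = j·2105·0.0429 = 0 + j90.3 Ω
  Z2: Z = R = 4010 Ω
  Z3: Z = jωL = j·2105·0.00366 = 0 + j7.704 Ω
  Z4: Z = 1/(jωC) = -j/(ω·C) = 0 - j4.751e+05 Ω
  Z5: Z = jωL = j·2105·0.000909 = 0 + j1.913 Ω
  Z6: Z = R = 1000 Ω
Step 3 — Ladder network (open output): work backward from the far end, alternating series and parallel combinations. Z_in = 800.4 + j95.11 Ω = 806∠6.8° Ω.

Z = 800.4 + j95.11 Ω = 806∠6.8° Ω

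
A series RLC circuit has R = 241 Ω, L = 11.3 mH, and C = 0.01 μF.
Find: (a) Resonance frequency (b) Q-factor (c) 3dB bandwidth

Step 1 — Resonance: ω₀ = 1/√(LC) = 1/√(0.0113·1e-08) = 9.407e+04 rad/s.
Step 2 — f₀ = ω₀/(2π) = 1.497e+04 Hz.
Step 3 — Series Q: Q = ω₀L/R = 9.407e+04·0.0113/241 = 4.411.
Step 4 — Bandwidth: Δω = ω₀/Q = 2.133e+04 rad/s; BW = Δω/(2π) = 3394 Hz.

(a) f₀ = 1.497e+04 Hz  (b) Q = 4.411  (c) BW = 3394 Hz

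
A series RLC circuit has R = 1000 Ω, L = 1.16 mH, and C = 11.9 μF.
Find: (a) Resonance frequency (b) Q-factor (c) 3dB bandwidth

Step 1 — Resonance: ω₀ = 1/√(LC) = 1/√(0.00116·1.19e-05) = 8511 rad/s.
Step 2 — f₀ = ω₀/(2π) = 1355 Hz.
Step 3 — Series Q: Q = ω₀L/R = 8511·0.00116/1000 = 0.009873.
Step 4 — Bandwidth: Δω = ω₀/Q = 8.621e+05 rad/s; BW = Δω/(2π) = 1.372e+05 Hz.

(a) f₀ = 1355 Hz  (b) Q = 0.009873  (c) BW = 1.372e+05 Hz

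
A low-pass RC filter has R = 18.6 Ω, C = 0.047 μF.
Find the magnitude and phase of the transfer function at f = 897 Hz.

Step 1 — Angular frequency: ω = 2π·897 = 5636 rad/s.
Step 2 — Transfer function: H(jω) = 1/(1 + jωRC).
Step 3 — Denominator: 1 + jωRC = 1 + j·5636·18.6·4.7e-08 = 1 + j0.004927.
Step 4 — H = 1 - j0.004927.
Step 5 — Magnitude: |H| = 1 (-0.0 dB); phase: φ = -0.3°.

|H| = 1 (-0.0 dB), φ = -0.3°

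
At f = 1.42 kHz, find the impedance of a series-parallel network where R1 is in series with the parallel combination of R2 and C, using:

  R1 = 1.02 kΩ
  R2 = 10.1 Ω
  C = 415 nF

Step 1 — Angular frequency: ω = 2π·f = 2π·1420 = 8922 rad/s.
Step 2 — Component impedances:
  R1: Z = R = 1020 Ω
  R2: Z = R = 10.1 Ω
  C: Z = 1/(jωC) = -j/(ω·C) = 0 - j270.1 Ω
Step 3 — Parallel branch: R2 || C = 1/(1/R2 + 1/C) = 10.09 - j0.3772 Ω.
Step 4 — Series with R1: Z_total = R1 + (R2 || C) = 1030 - j0.3772 Ω = 1030∠-0.0° Ω.

Z = 1030 - j0.3772 Ω = 1030∠-0.0° Ω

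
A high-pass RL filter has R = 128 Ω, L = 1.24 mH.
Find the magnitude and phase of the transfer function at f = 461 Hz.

Step 1 — Angular frequency: ω = 2π·461 = 2897 rad/s.
Step 2 — Transfer function: H(jω) = jωL/(R + jωL).
Step 3 — Numerator jωL = j·3.592; denominator R + jωL = 128 + j3.592.
Step 4 — H = 0.0007868 + j0.02804.
Step 5 — Magnitude: |H| = 0.02805 (-31.0 dB); phase: φ = 88.4°.

|H| = 0.02805 (-31.0 dB), φ = 88.4°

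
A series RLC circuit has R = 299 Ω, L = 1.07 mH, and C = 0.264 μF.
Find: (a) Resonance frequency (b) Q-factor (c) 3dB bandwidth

Step 1 — Resonance: ω₀ = 1/√(LC) = 1/√(0.00107·2.64e-07) = 5.95e+04 rad/s.
Step 2 — f₀ = ω₀/(2π) = 9469 Hz.
Step 3 — Series Q: Q = ω₀L/R = 5.95e+04·0.00107/299 = 0.2129.
Step 4 — Bandwidth: Δω = ω₀/Q = 2.794e+05 rad/s; BW = Δω/(2π) = 4.447e+04 Hz.

(a) f₀ = 9469 Hz  (b) Q = 0.2129  (c) BW = 4.447e+04 Hz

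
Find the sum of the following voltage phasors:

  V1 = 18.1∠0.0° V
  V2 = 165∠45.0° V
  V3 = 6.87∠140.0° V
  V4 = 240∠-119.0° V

Step 1 — Convert each phasor to rectangular form:
  V1 = 18.1·(cos(0.0°) + j·sin(0.0°)) = 18.1 V
  V2 = 165·(cos(45.0°) + j·sin(45.0°)) = 116.7 + j116.7 V
  V3 = 6.87·(cos(140.0°) + j·sin(140.0°)) = -5.263 + j4.416 V
  V4 = 240·(cos(-119.0°) + j·sin(-119.0°)) = -116.4 - j209.9 V
Step 2 — Sum components: V_total = 13.16 - j88.82 V.
Step 3 — Convert to polar: |V_total| = 89.79 V, ∠V_total = -81.6°.

V_total = 89.79∠-81.6° V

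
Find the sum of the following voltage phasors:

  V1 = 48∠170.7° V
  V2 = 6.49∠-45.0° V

Step 1 — Convert each phasor to rectangular form:
  V1 = 48·(cos(170.7°) + j·sin(170.7°)) = -47.37 + j7.757 V
  V2 = 6.49·(cos(-45.0°) + j·sin(-45.0°)) = 4.589 - j4.589 V
Step 2 — Sum components: V_total = -42.78 + j3.168 V.
Step 3 — Convert to polar: |V_total| = 42.9 V, ∠V_total = 175.8°.

V_total = 42.9∠175.8° V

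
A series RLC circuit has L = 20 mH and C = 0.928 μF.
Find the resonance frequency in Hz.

Step 1 — Resonance condition Im(Z)=0 gives ω₀ = 1/√(LC).
Step 2 — ω₀ = 1/√(0.02·9.28e-07) = 7340 rad/s.
Step 3 — f₀ = ω₀/(2π) = 1168 Hz.

f₀ = 1168 Hz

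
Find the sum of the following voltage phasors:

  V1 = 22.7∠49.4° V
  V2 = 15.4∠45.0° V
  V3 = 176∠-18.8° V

Step 1 — Convert each phasor to rectangular form:
  V1 = 22.7·(cos(49.4°) + j·sin(49.4°)) = 14.77 + j17.24 V
  V2 = 15.4·(cos(45.0°) + j·sin(45.0°)) = 10.89 + j10.89 V
  V3 = 176·(cos(-18.8°) + j·sin(-18.8°)) = 166.6 - j56.72 V
Step 2 — Sum components: V_total = 192.3 - j28.59 V.
Step 3 — Convert to polar: |V_total| = 194.4 V, ∠V_total = -8.5°.

V_total = 194.4∠-8.5° V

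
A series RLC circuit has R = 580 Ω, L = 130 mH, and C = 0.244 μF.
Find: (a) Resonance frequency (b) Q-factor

Step 1 — Resonance condition Im(Z)=0 gives ω₀ = 1/√(LC).
Step 2 — ω₀ = 1/√(0.13·2.44e-07) = 5615 rad/s.
Step 3 — f₀ = ω₀/(2π) = 893.6 Hz.
Step 4 — Series Q: Q = ω₀L/R = 5615·0.13/580 = 1.258.

(a) f₀ = 893.6 Hz  (b) Q = 1.258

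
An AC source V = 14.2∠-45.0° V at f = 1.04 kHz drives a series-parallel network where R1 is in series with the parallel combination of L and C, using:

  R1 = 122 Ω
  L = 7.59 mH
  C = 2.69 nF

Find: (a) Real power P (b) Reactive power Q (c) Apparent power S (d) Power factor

Step 1 — Angular frequency: ω = 2π·f = 2π·1040 = 6535 rad/s.
Step 2 — Component impedances:
  R1: Z = R = 122 Ω
  L: Z = jωL = j·6535·0.00759 = 0 + j49.6 Ω
  C: Z = 1/(jωC) = -j/(ω·C) = 0 - j5.689e+04 Ω
Step 3 — Parallel branch: L || C = 1/(1/L + 1/C) = 0 + j49.64 Ω.
Step 4 — Series with R1: Z_total = R1 + (L || C) = 122 + j49.64 Ω = 131.7∠22.1° Ω.
Step 5 — Source phasor: V = 14.2∠-45.0° V = 10.04 - j10.04 V.
Step 6 — Current: I = V / Z = 0.04188 - j0.09934 A = 0.1078∠-67.1° A.
Step 7 — Complex power: S = V·I* = 1.418 + j0.577 VA.
Step 8 — Real power: P = Re(S) = 1.418 W.
Step 9 — Reactive power: Q = Im(S) = 0.577 VAR.
Step 10 — Apparent power: |S| = 1.531 VA.
Step 11 — Power factor: PF = P/|S| = 0.9263 (lagging).

(a) P = 1.418 W  (b) Q = 0.577 VAR  (c) S = 1.531 VA  (d) PF = 0.9263 (lagging)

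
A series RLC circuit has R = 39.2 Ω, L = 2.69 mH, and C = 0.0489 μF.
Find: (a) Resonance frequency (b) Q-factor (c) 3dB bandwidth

Step 1 — Resonance: ω₀ = 1/√(LC) = 1/√(0.00269·4.89e-08) = 8.719e+04 rad/s.
Step 2 — f₀ = ω₀/(2π) = 1.388e+04 Hz.
Step 3 — Series Q: Q = ω₀L/R = 8.719e+04·0.00269/39.2 = 5.983.
Step 4 — Bandwidth: Δω = ω₀/Q = 1.457e+04 rad/s; BW = Δω/(2π) = 2319 Hz.

(a) f₀ = 1.388e+04 Hz  (b) Q = 5.983  (c) BW = 2319 Hz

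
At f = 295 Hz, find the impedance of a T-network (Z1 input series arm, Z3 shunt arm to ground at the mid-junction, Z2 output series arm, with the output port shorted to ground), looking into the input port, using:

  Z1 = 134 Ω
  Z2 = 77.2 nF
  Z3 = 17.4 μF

Step 1 — Angular frequency: ω = 2π·f = 2π·295 = 1854 rad/s.
Step 2 — Component impedances:
  Z1: Z = R = 134 Ω
  Z2: Z = 1/(jωC) = -j/(ω·C) = 0 - j6988 Ω
  Z3: Z = 1/(jωC) = -j/(ω·C) = 0 - j31.01 Ω
Step 3 — With the output port shorted to ground, the output series arm Z2 runs from the junction to ground; the shunt arm Z3 also runs from the junction to ground. They appear in parallel: Z3 || Z2 = 0 - j30.87 Ω.
Step 4 — Series with input arm Z1: Z_in = Z1 + (Z3 || Z2) = 134 - j30.87 Ω = 137.5∠-13.0° Ω.

Z = 134 - j30.87 Ω = 137.5∠-13.0° Ω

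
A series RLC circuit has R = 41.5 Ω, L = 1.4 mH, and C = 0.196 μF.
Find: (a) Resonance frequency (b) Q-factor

Step 1 — Resonance condition Im(Z)=0 gives ω₀ = 1/√(LC).
Step 2 — ω₀ = 1/√(0.0014·1.96e-07) = 6.037e+04 rad/s.
Step 3 — f₀ = ω₀/(2π) = 9608 Hz.
Step 4 — Series Q: Q = ω₀L/R = 6.037e+04·0.0014/41.5 = 2.037.

(a) f₀ = 9608 Hz  (b) Q = 2.037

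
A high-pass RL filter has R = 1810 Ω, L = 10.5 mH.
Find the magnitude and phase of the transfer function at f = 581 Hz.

Step 1 — Angular frequency: ω = 2π·581 = 3651 rad/s.
Step 2 — Transfer function: H(jω) = jωL/(R + jωL).
Step 3 — Numerator jωL = j·38.33; denominator R + jωL = 1810 + j38.33.
Step 4 — H = 0.0004483 + j0.02117.
Step 5 — Magnitude: |H| = 0.02117 (-33.5 dB); phase: φ = 88.8°.

|H| = 0.02117 (-33.5 dB), φ = 88.8°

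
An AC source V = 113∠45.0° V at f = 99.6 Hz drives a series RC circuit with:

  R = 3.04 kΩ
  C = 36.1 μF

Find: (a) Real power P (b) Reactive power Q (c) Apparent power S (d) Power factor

Step 1 — Angular frequency: ω = 2π·f = 2π·99.6 = 625.8 rad/s.
Step 2 — Component impedances:
  R: Z = R = 3040 Ω
  C: Z = 1/(jωC) = -j/(ω·C) = 0 - j44.26 Ω
Step 3 — Series combination: Z_total = R + C = 3040 - j44.26 Ω = 3040∠-0.8° Ω.
Step 4 — Source phasor: V = 113∠45.0° V = 79.9 + j79.9 V.
Step 5 — Current: I = V / Z = 0.0259 + j0.02666 A = 0.03717∠45.8° A.
Step 6 — Complex power: S = V·I* = 4.199 - j0.06115 VA.
Step 7 — Real power: P = Re(S) = 4.199 W.
Step 8 — Reactive power: Q = Im(S) = -0.06115 VAR.
Step 9 — Apparent power: |S| = 4.2 VA.
Step 10 — Power factor: PF = P/|S| = 0.9999 (leading).

(a) P = 4.199 W  (b) Q = -0.06115 VAR  (c) S = 4.2 VA  (d) PF = 0.9999 (leading)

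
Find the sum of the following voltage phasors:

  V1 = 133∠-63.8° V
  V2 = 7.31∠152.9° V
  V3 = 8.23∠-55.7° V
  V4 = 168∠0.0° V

Step 1 — Convert each phasor to rectangular form:
  V1 = 133·(cos(-63.8°) + j·sin(-63.8°)) = 58.72 - j119.3 V
  V2 = 7.31·(cos(152.9°) + j·sin(152.9°)) = -6.507 + j3.33 V
  V3 = 8.23·(cos(-55.7°) + j·sin(-55.7°)) = 4.638 - j6.799 V
  V4 = 168·(cos(0.0°) + j·sin(0.0°)) = 168 V
Step 2 — Sum components: V_total = 224.9 - j122.8 V.
Step 3 — Convert to polar: |V_total| = 256.2 V, ∠V_total = -28.6°.

V_total = 256.2∠-28.6° V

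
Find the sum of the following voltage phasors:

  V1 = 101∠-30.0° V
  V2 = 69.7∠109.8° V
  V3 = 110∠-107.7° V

Step 1 — Convert each phasor to rectangular form:
  V1 = 101·(cos(-30.0°) + j·sin(-30.0°)) = 87.47 - j50.5 V
  V2 = 69.7·(cos(109.8°) + j·sin(109.8°)) = -23.61 + j65.58 V
  V3 = 110·(cos(-107.7°) + j·sin(-107.7°)) = -33.44 - j104.8 V
Step 2 — Sum components: V_total = 30.41 - j89.71 V.
Step 3 — Convert to polar: |V_total| = 94.73 V, ∠V_total = -71.3°.

V_total = 94.73∠-71.3° V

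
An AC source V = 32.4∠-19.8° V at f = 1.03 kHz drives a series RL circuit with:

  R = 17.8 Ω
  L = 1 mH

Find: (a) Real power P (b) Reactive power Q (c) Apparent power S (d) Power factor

Step 1 — Angular frequency: ω = 2π·f = 2π·1030 = 6472 rad/s.
Step 2 — Component impedances:
  R: Z = R = 17.8 Ω
  L: Z = jωL = j·6472·0.001 = 0 + j6.472 Ω
Step 3 — Series combination: Z_total = R + L = 17.8 + j6.472 Ω = 18.94∠20.0° Ω.
Step 4 — Source phasor: V = 32.4∠-19.8° V = 30.48 - j10.98 V.
Step 5 — Current: I = V / Z = 1.315 - j1.095 A = 1.711∠-39.8° A.
Step 6 — Complex power: S = V·I* = 52.09 + j18.94 VA.
Step 7 — Real power: P = Re(S) = 52.09 W.
Step 8 — Reactive power: Q = Im(S) = 18.94 VAR.
Step 9 — Apparent power: |S| = 55.43 VA.
Step 10 — Power factor: PF = P/|S| = 0.9398 (lagging).

(a) P = 52.09 W  (b) Q = 18.94 VAR  (c) S = 55.43 VA  (d) PF = 0.9398 (lagging)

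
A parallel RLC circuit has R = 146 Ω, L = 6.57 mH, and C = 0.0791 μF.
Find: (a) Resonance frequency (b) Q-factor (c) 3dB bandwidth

Step 1 — Resonance: ω₀ = 1/√(LC) = 1/√(0.00657·7.91e-08) = 4.387e+04 rad/s.
Step 2 — f₀ = ω₀/(2π) = 6982 Hz.
Step 3 — Parallel Q: Q = R/(ω₀L) = 146/(4.387e+04·0.00657) = 0.5066.
Step 4 — Bandwidth: Δω = ω₀/Q = 8.659e+04 rad/s; BW = Δω/(2π) = 1.378e+04 Hz.

(a) f₀ = 6982 Hz  (b) Q = 0.5066  (c) BW = 1.378e+04 Hz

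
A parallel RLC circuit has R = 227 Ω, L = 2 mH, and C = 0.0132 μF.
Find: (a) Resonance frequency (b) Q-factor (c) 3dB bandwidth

Step 1 — Resonance: ω₀ = 1/√(LC) = 1/√(0.002·1.32e-08) = 1.946e+05 rad/s.
Step 2 — f₀ = ω₀/(2π) = 3.098e+04 Hz.
Step 3 — Parallel Q: Q = R/(ω₀L) = 227/(1.946e+05·0.002) = 0.5832.
Step 4 — Bandwidth: Δω = ω₀/Q = 3.337e+05 rad/s; BW = Δω/(2π) = 5.312e+04 Hz.

(a) f₀ = 3.098e+04 Hz  (b) Q = 0.5832  (c) BW = 5.312e+04 Hz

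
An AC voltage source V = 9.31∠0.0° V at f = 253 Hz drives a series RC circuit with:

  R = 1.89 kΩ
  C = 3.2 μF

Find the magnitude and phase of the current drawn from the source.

Step 1 — Angular frequency: ω = 2π·f = 2π·253 = 1590 rad/s.
Step 2 — Component impedances:
  R: Z = R = 1890 Ω
  C: Z = 1/(jωC) = -j/(ω·C) = 0 - j196.6 Ω
Step 3 — Series combination: Z_total = R + C = 1890 - j196.6 Ω = 1900∠-5.9° Ω.
Step 4 — Source phasor: V = 9.31∠0.0° V = 9.31 V.
Step 5 — Ohm's law: I = V / Z_total = (9.31) / (1890 - j196.6) = 0.004873 + j0.0005069 A.
Step 6 — Convert to polar: |I| = 0.004899 A, ∠I = 5.9°.

I = 0.004899∠5.9° A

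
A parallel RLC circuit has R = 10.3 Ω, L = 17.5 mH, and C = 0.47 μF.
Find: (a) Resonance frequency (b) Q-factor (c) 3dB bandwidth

Step 1 — Resonance: ω₀ = 1/√(LC) = 1/√(0.0175·4.7e-07) = 1.103e+04 rad/s.
Step 2 — f₀ = ω₀/(2π) = 1755 Hz.
Step 3 — Parallel Q: Q = R/(ω₀L) = 10.3/(1.103e+04·0.0175) = 0.05338.
Step 4 — Bandwidth: Δω = ω₀/Q = 2.066e+05 rad/s; BW = Δω/(2π) = 3.288e+04 Hz.

(a) f₀ = 1755 Hz  (b) Q = 0.05338  (c) BW = 3.288e+04 Hz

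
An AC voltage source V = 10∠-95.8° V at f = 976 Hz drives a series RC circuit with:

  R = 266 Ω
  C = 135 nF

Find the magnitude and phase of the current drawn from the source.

Step 1 — Angular frequency: ω = 2π·f = 2π·976 = 6132 rad/s.
Step 2 — Component impedances:
  R: Z = R = 266 Ω
  C: Z = 1/(jωC) = -j/(ω·C) = 0 - j1208 Ω
Step 3 — Series combination: Z_total = R + C = 266 - j1208 Ω = 1237∠-77.6° Ω.
Step 4 — Source phasor: V = 10∠-95.8° V = -1.011 - j9.949 V.
Step 5 — Ohm's law: I = V / Z_total = (-1.011 - j9.949) / (266 - j1208) = 0.00768 - j0.002528 A.
Step 6 — Convert to polar: |I| = 0.008085 A, ∠I = -18.2°.

I = 0.008085∠-18.2° A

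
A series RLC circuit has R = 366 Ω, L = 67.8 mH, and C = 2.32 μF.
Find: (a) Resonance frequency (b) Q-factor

Step 1 — Resonance condition Im(Z)=0 gives ω₀ = 1/√(LC).
Step 2 — ω₀ = 1/√(0.0678·2.32e-06) = 2521 rad/s.
Step 3 — f₀ = ω₀/(2π) = 401.3 Hz.
Step 4 — Series Q: Q = ω₀L/R = 2521·0.0678/366 = 0.4671.

(a) f₀ = 401.3 Hz  (b) Q = 0.4671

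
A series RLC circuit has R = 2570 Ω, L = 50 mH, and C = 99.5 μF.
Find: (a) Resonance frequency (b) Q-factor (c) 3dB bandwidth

Step 1 — Resonance: ω₀ = 1/√(LC) = 1/√(0.05·9.95e-05) = 448.3 rad/s.
Step 2 — f₀ = ω₀/(2π) = 71.35 Hz.
Step 3 — Series Q: Q = ω₀L/R = 448.3·0.05/2570 = 0.008722.
Step 4 — Bandwidth: Δω = ω₀/Q = 5.14e+04 rad/s; BW = Δω/(2π) = 8181 Hz.

(a) f₀ = 71.35 Hz  (b) Q = 0.008722  (c) BW = 8181 Hz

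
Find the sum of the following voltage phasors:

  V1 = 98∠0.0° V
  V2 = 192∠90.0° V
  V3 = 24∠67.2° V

Step 1 — Convert each phasor to rectangular form:
  V1 = 98·(cos(0.0°) + j·sin(0.0°)) = 98 V
  V2 = 192·(cos(90.0°) + j·sin(90.0°)) = 0 + j192 V
  V3 = 24·(cos(67.2°) + j·sin(67.2°)) = 9.3 + j22.12 V
Step 2 — Sum components: V_total = 107.3 + j214.1 V.
Step 3 — Convert to polar: |V_total| = 239.5 V, ∠V_total = 63.4°.

V_total = 239.5∠63.4° V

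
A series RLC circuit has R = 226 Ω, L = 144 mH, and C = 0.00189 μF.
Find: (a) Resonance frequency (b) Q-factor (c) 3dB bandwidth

Step 1 — Resonance condition Im(Z)=0 gives ω₀ = 1/√(LC).
Step 2 — ω₀ = 1/√(0.144·1.89e-09) = 6.062e+04 rad/s.
Step 3 — f₀ = ω₀/(2π) = 9647 Hz.
Step 4 — Series Q: Q = ω₀L/R = 6.062e+04·0.144/226 = 38.62.
Step 5 — 3dB bandwidth: Δω = ω₀/Q = 1569 rad/s; BW = Δω/(2π) = 249.8 Hz.

(a) f₀ = 9647 Hz  (b) Q = 38.62  (c) BW = 249.8 Hz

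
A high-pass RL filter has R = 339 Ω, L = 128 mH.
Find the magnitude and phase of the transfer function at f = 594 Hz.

Step 1 — Angular frequency: ω = 2π·594 = 3732 rad/s.
Step 2 — Transfer function: H(jω) = jωL/(R + jωL).
Step 3 — Numerator jωL = j·477.7; denominator R + jωL = 339 + j477.7.
Step 4 — H = 0.6651 + j0.472.
Step 5 — Magnitude: |H| = 0.8155 (-1.8 dB); phase: φ = 35.4°.

|H| = 0.8155 (-1.8 dB), φ = 35.4°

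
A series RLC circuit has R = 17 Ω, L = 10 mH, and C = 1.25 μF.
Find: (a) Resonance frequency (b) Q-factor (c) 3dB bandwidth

Step 1 — Resonance: ω₀ = 1/√(LC) = 1/√(0.01·1.25e-06) = 8944 rad/s.
Step 2 — f₀ = ω₀/(2π) = 1424 Hz.
Step 3 — Series Q: Q = ω₀L/R = 8944·0.01/17 = 5.261.
Step 4 — Bandwidth: Δω = ω₀/Q = 1700 rad/s; BW = Δω/(2π) = 270.6 Hz.

(a) f₀ = 1424 Hz  (b) Q = 5.261  (c) BW = 270.6 Hz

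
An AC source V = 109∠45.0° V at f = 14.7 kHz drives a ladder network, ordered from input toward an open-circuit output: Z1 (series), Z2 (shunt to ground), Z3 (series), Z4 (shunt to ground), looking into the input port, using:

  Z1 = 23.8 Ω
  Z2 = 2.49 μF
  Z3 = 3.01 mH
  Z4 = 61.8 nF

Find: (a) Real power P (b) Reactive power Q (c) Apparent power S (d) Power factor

Step 1 — Angular frequency: ω = 2π·f = 2π·1.47e+04 = 9.236e+04 rad/s.
Step 2 — Component impedances:
  Z1: Z = R = 23.8 Ω
  Z2: Z = 1/(jωC) = -j/(ω·C) = 0 - j4.348 Ω
  Z3: Z = jωL = j·9.236e+04·0.00301 = 0 + j278 Ω
  Z4: Z = 1/(jωC) = -j/(ω·C) = 0 - j175.2 Ω
Step 3 — Ladder network (open output): work backward from the far end, alternating series and parallel combinations. Z_in = 23.8 - j4.54 Ω = 24.23∠-10.8° Ω.
Step 4 — Source phasor: V = 109∠45.0° V = 77.07 + j77.07 V.
Step 5 — Current: I = V / Z = 2.529 + j3.721 A = 4.499∠55.8° A.
Step 6 — Complex power: S = V·I* = 481.7 - j91.89 VA.
Step 7 — Real power: P = Re(S) = 481.7 W.
Step 8 — Reactive power: Q = Im(S) = -91.89 VAR.
Step 9 — Apparent power: |S| = 490.4 VA.
Step 10 — Power factor: PF = P/|S| = 0.9823 (leading).

(a) P = 481.7 W  (b) Q = -91.89 VAR  (c) S = 490.4 VA  (d) PF = 0.9823 (leading)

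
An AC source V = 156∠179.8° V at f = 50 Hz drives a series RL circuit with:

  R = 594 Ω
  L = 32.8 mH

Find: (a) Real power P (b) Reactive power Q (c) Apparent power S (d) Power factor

Step 1 — Angular frequency: ω = 2π·f = 2π·50 = 314.2 rad/s.
Step 2 — Component impedances:
  R: Z = R = 594 Ω
  L: Z = jωL = j·314.2·0.0328 = 0 + j10.3 Ω
Step 3 — Series combination: Z_total = R + L = 594 + j10.3 Ω = 594.1∠1.0° Ω.
Step 4 — Source phasor: V = 156∠179.8° V = -156 + j0.5445 V.
Step 5 — Current: I = V / Z = -0.2625 + j0.005471 A = 0.2626∠178.8° A.
Step 6 — Complex power: S = V·I* = 40.96 + j0.7105 VA.
Step 7 — Real power: P = Re(S) = 40.96 W.
Step 8 — Reactive power: Q = Im(S) = 0.7105 VAR.
Step 9 — Apparent power: |S| = 40.96 VA.
Step 10 — Power factor: PF = P/|S| = 0.9998 (lagging).

(a) P = 40.96 W  (b) Q = 0.7105 VAR  (c) S = 40.96 VA  (d) PF = 0.9998 (lagging)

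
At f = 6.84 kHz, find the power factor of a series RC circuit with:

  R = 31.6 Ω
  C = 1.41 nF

Step 1 — Angular frequency: ω = 2π·f = 2π·6840 = 4.298e+04 rad/s.
Step 2 — Component impedances:
  R: Z = R = 31.6 Ω
  C: Z = 1/(jωC) = -j/(ω·C) = 0 - j1.65e+04 Ω
Step 3 — Series combination: Z_total = R + C = 31.6 - j1.65e+04 Ω = 1.65e+04∠-89.9° Ω.
Step 4 — Power factor: PF = cos(φ) = Re(Z)/|Z| = 31.6/1.65e+04 = 0.001915.
Step 5 — Type: Im(Z) = -1.65e+04 ⇒ leading (phase φ = -89.9°).

PF = 0.001915 (leading, φ = -89.9°)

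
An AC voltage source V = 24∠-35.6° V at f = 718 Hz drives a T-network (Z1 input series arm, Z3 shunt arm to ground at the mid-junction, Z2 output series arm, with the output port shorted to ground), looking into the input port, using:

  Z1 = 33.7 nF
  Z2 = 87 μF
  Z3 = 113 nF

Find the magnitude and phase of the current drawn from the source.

Step 1 — Angular frequency: ω = 2π·f = 2π·718 = 4511 rad/s.
Step 2 — Component impedances:
  Z1: Z = 1/(jωC) = -j/(ω·C) = 0 - j6578 Ω
  Z2: Z = 1/(jωC) = -j/(ω·C) = 0 - j2.548 Ω
  Z3: Z = 1/(jωC) = -j/(ω·C) = 0 - j1962 Ω
Step 3 — With the output port shorted to ground, the output series arm Z2 runs from the junction to ground; the shunt arm Z3 also runs from the junction to ground. They appear in parallel: Z3 || Z2 = 0 - j2.545 Ω.
Step 4 — Series with input arm Z1: Z_in = Z1 + (Z3 || Z2) = 0 - j6580 Ω = 6580∠-90.0° Ω.
Step 5 — Source phasor: V = 24∠-35.6° V = 19.51 - j13.97 V.
Step 6 — Ohm's law: I = V / Z_total = (19.51 - j13.97) / (0 - j6580) = 0.002123 + j0.002966 A.
Step 7 — Convert to polar: |I| = 0.003647 A, ∠I = 54.4°.

I = 0.003647∠54.4° A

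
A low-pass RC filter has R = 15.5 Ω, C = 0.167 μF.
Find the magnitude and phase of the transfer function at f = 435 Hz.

Step 1 — Angular frequency: ω = 2π·435 = 2733 rad/s.
Step 2 — Transfer function: H(jω) = 1/(1 + jωRC).
Step 3 — Denominator: 1 + jωRC = 1 + j·2733·15.5·1.67e-07 = 1 + j0.007075.
Step 4 — H = 0.9999 - j0.007074.
Step 5 — Magnitude: |H| = 1 (-0.0 dB); phase: φ = -0.4°.

|H| = 1 (-0.0 dB), φ = -0.4°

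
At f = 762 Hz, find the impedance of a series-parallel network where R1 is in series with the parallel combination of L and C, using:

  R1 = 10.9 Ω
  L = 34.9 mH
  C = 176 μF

Step 1 — Angular frequency: ω = 2π·f = 2π·762 = 4788 rad/s.
Step 2 — Component impedances:
  R1: Z = R = 10.9 Ω
  L: Z = jωL = j·4788·0.0349 = 0 + j167.1 Ω
  C: Z = 1/(jωC) = -j/(ω·C) = 0 - j1.187 Ω
Step 3 — Parallel branch: L || C = 1/(1/L + 1/C) = 0 - j1.195 Ω.
Step 4 — Series with R1: Z_total = R1 + (L || C) = 10.9 - j1.195 Ω = 10.97∠-6.3° Ω.

Z = 10.9 - j1.195 Ω = 10.97∠-6.3° Ω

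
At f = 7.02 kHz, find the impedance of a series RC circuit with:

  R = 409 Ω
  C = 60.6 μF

Step 1 — Angular frequency: ω = 2π·f = 2π·7020 = 4.411e+04 rad/s.
Step 2 — Component impedances:
  R: Z = R = 409 Ω
  C: Z = 1/(jωC) = -j/(ω·C) = 0 - j0.3741 Ω
Step 3 — Series combination: Z_total = R + C = 409 - j0.3741 Ω = 409∠-0.1° Ω.

Z = 409 - j0.3741 Ω = 409∠-0.1° Ω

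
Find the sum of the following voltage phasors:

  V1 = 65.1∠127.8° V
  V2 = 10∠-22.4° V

Step 1 — Convert each phasor to rectangular form:
  V1 = 65.1·(cos(127.8°) + j·sin(127.8°)) = -39.9 + j51.44 V
  V2 = 10·(cos(-22.4°) + j·sin(-22.4°)) = 9.245 - j3.811 V
Step 2 — Sum components: V_total = -30.65 + j47.63 V.
Step 3 — Convert to polar: |V_total| = 56.64 V, ∠V_total = 122.8°.

V_total = 56.64∠122.8° V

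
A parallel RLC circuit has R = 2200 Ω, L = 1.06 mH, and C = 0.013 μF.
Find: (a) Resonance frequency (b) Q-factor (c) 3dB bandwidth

Step 1 — Resonance: ω₀ = 1/√(LC) = 1/√(0.00106·1.3e-08) = 2.694e+05 rad/s.
Step 2 — f₀ = ω₀/(2π) = 4.287e+04 Hz.
Step 3 — Parallel Q: Q = R/(ω₀L) = 2200/(2.694e+05·0.00106) = 7.704.
Step 4 — Bandwidth: Δω = ω₀/Q = 3.497e+04 rad/s; BW = Δω/(2π) = 5565 Hz.

(a) f₀ = 4.287e+04 Hz  (b) Q = 7.704  (c) BW = 5565 Hz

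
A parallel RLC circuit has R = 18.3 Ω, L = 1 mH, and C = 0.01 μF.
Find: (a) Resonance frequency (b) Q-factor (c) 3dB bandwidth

Step 1 — Resonance: ω₀ = 1/√(LC) = 1/√(0.001·1e-08) = 3.162e+05 rad/s.
Step 2 — f₀ = ω₀/(2π) = 5.033e+04 Hz.
Step 3 — Parallel Q: Q = R/(ω₀L) = 18.3/(3.162e+05·0.001) = 0.05787.
Step 4 — Bandwidth: Δω = ω₀/Q = 5.464e+06 rad/s; BW = Δω/(2π) = 8.697e+05 Hz.

(a) f₀ = 5.033e+04 Hz  (b) Q = 0.05787  (c) BW = 8.697e+05 Hz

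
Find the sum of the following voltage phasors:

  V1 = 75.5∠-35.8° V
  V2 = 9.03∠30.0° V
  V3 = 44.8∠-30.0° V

Step 1 — Convert each phasor to rectangular form:
  V1 = 75.5·(cos(-35.8°) + j·sin(-35.8°)) = 61.24 - j44.16 V
  V2 = 9.03·(cos(30.0°) + j·sin(30.0°)) = 7.82 + j4.515 V
  V3 = 44.8·(cos(-30.0°) + j·sin(-30.0°)) = 38.8 - j22.4 V
Step 2 — Sum components: V_total = 107.9 - j62.05 V.
Step 3 — Convert to polar: |V_total| = 124.4 V, ∠V_total = -29.9°.

V_total = 124.4∠-29.9° V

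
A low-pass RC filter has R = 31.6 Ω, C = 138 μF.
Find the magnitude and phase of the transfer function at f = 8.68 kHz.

Step 1 — Angular frequency: ω = 2π·8680 = 5.454e+04 rad/s.
Step 2 — Transfer function: H(jω) = 1/(1 + jωRC).
Step 3 — Denominator: 1 + jωRC = 1 + j·5.454e+04·31.6·0.000138 = 1 + j237.8.
Step 4 — H = 1.768e-05 - j0.004205.
Step 5 — Magnitude: |H| = 0.004205 (-47.5 dB); phase: φ = -89.8°.

|H| = 0.004205 (-47.5 dB), φ = -89.8°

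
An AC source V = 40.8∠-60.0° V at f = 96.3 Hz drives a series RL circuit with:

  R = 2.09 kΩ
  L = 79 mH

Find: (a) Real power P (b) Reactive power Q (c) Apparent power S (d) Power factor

Step 1 — Angular frequency: ω = 2π·f = 2π·96.3 = 605.1 rad/s.
Step 2 — Component impedances:
  R: Z = R = 2090 Ω
  L: Z = jωL = j·605.1·0.079 = 0 + j47.8 Ω
Step 3 — Series combination: Z_total = R + L = 2090 + j47.8 Ω = 2091∠1.3° Ω.
Step 4 — Source phasor: V = 40.8∠-60.0° V = 20.4 - j35.33 V.
Step 5 — Current: I = V / Z = 0.009369 - j0.01712 A = 0.01952∠-61.3° A.
Step 6 — Complex power: S = V·I* = 0.7961 + j0.01821 VA.
Step 7 — Real power: P = Re(S) = 0.7961 W.
Step 8 — Reactive power: Q = Im(S) = 0.01821 VAR.
Step 9 — Apparent power: |S| = 0.7963 VA.
Step 10 — Power factor: PF = P/|S| = 0.9997 (lagging).

(a) P = 0.7961 W  (b) Q = 0.01821 VAR  (c) S = 0.7963 VA  (d) PF = 0.9997 (lagging)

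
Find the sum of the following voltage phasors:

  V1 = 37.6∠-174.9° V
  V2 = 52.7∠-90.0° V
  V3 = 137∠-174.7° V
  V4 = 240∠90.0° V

Step 1 — Convert each phasor to rectangular form:
  V1 = 37.6·(cos(-174.9°) + j·sin(-174.9°)) = -37.45 - j3.342 V
  V2 = 52.7·(cos(-90.0°) + j·sin(-90.0°)) = 0 - j52.7 V
  V3 = 137·(cos(-174.7°) + j·sin(-174.7°)) = -136.4 - j12.65 V
  V4 = 240·(cos(90.0°) + j·sin(90.0°)) = 0 + j240 V
Step 2 — Sum components: V_total = -173.9 + j171.3 V.
Step 3 — Convert to polar: |V_total| = 244.1 V, ∠V_total = 135.4°.

V_total = 244.1∠135.4° V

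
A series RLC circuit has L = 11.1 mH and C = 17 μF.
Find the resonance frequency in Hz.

Step 1 — Resonance condition Im(Z)=0 gives ω₀ = 1/√(LC).
Step 2 — ω₀ = 1/√(0.0111·1.7e-05) = 2302 rad/s.
Step 3 — f₀ = ω₀/(2π) = 366.4 Hz.

f₀ = 366.4 Hz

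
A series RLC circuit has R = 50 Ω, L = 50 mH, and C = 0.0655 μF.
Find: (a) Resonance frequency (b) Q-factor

Step 1 — Resonance condition Im(Z)=0 gives ω₀ = 1/√(LC).
Step 2 — ω₀ = 1/√(0.05·6.55e-08) = 1.747e+04 rad/s.
Step 3 — f₀ = ω₀/(2π) = 2781 Hz.
Step 4 — Series Q: Q = ω₀L/R = 1.747e+04·0.05/50 = 17.47.

(a) f₀ = 2781 Hz  (b) Q = 17.47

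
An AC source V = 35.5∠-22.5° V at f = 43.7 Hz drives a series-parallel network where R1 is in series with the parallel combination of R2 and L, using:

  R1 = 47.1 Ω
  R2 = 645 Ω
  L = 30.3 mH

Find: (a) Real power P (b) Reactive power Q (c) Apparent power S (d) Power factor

Step 1 — Angular frequency: ω = 2π·f = 2π·43.7 = 274.6 rad/s.
Step 2 — Component impedances:
  R1: Z = R = 47.1 Ω
  R2: Z = R = 645 Ω
  L: Z = jωL = j·274.6·0.0303 = 0 + j8.32 Ω
Step 3 — Parallel branch: R2 || L = 1/(1/R2 + 1/L) = 0.1073 + j8.318 Ω.
Step 4 — Series with R1: Z_total = R1 + (R2 || L) = 47.21 + j8.318 Ω = 47.93∠10.0° Ω.
Step 5 — Source phasor: V = 35.5∠-22.5° V = 32.8 - j13.59 V.
Step 6 — Current: I = V / Z = 0.6247 - j0.3978 A = 0.7406∠-32.5° A.
Step 7 — Complex power: S = V·I* = 25.89 + j4.562 VA.
Step 8 — Real power: P = Re(S) = 25.89 W.
Step 9 — Reactive power: Q = Im(S) = 4.562 VAR.
Step 10 — Apparent power: |S| = 26.29 VA.
Step 11 — Power factor: PF = P/|S| = 0.9848 (lagging).

(a) P = 25.89 W  (b) Q = 4.562 VAR  (c) S = 26.29 VA  (d) PF = 0.9848 (lagging)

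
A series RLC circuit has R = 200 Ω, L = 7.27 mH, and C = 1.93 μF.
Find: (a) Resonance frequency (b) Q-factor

Step 1 — Resonance condition Im(Z)=0 gives ω₀ = 1/√(LC).
Step 2 — ω₀ = 1/√(0.00727·1.93e-06) = 8442 rad/s.
Step 3 — f₀ = ω₀/(2π) = 1344 Hz.
Step 4 — Series Q: Q = ω₀L/R = 8442·0.00727/200 = 0.3069.

(a) f₀ = 1344 Hz  (b) Q = 0.3069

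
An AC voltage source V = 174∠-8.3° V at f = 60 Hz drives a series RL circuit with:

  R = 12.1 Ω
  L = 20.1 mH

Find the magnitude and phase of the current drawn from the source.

Step 1 — Angular frequency: ω = 2π·f = 2π·60 = 377 rad/s.
Step 2 — Component impedances:
  R: Z = R = 12.1 Ω
  L: Z = jωL = j·377·0.0201 = 0 + j7.578 Ω
Step 3 — Series combination: Z_total = R + L = 12.1 + j7.578 Ω = 14.28∠32.1° Ω.
Step 4 — Source phasor: V = 174∠-8.3° V = 172.2 - j25.12 V.
Step 5 — Ohm's law: I = V / Z_total = (172.2 - j25.12) / (12.1 + j7.578) = 9.287 - j7.892 A.
Step 6 — Convert to polar: |I| = 12.19 A, ∠I = -40.4°.

I = 12.19∠-40.4° A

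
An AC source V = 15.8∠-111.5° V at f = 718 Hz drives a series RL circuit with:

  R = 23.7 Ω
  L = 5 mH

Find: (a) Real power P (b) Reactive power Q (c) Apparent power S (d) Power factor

Step 1 — Angular frequency: ω = 2π·f = 2π·718 = 4511 rad/s.
Step 2 — Component impedances:
  R: Z = R = 23.7 Ω
  L: Z = jωL = j·4511·0.005 = 0 + j22.56 Ω
Step 3 — Series combination: Z_total = R + L = 23.7 + j22.56 Ω = 32.72∠43.6° Ω.
Step 4 — Source phasor: V = 15.8∠-111.5° V = -5.791 - j14.7 V.
Step 5 — Current: I = V / Z = -0.438 - j0.2034 A = 0.4829∠-155.1° A.
Step 6 — Complex power: S = V·I* = 5.527 + j5.26 VA.
Step 7 — Real power: P = Re(S) = 5.527 W.
Step 8 — Reactive power: Q = Im(S) = 5.26 VAR.
Step 9 — Apparent power: |S| = 7.63 VA.
Step 10 — Power factor: PF = P/|S| = 0.7244 (lagging).

(a) P = 5.527 W  (b) Q = 5.26 VAR  (c) S = 7.63 VA  (d) PF = 0.7244 (lagging)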